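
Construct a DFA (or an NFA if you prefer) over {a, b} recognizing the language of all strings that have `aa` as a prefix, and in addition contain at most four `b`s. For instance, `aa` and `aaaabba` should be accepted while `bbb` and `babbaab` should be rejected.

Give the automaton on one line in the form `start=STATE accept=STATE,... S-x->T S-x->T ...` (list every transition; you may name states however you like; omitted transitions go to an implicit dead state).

start=q0 accept=q3,q4,q5,q6,q7 q0-a->q1 q0-b->q2 q1-a->q3 q1-b->q2 q2-a->q2 q2-b->q2 q3-a->q3 q3-b->q4 q4-a->q4 q4-b->q5 q5-a->q5 q5-b->q6 q6-a->q6 q6-b->q7 q7-a->q7 q7-b->q2

Build one automaton per condition and run them in lockstep. The first has 4 states tracking whether the input so far still matches the prefix `aa`; the second has 6 states tracking the count of `b`s, saturating at 5. A product state is a pair (one from each), accepting exactly when both do. Minimizing collapses redundant product states.
An 8-state machine:
        a   b  
>  q0   q1  q2 
   q1   q3  q2 
   q2   q2  q2 
 * q3   q3  q4 
 * q4   q4  q5 
 * q5   q5  q6 
 * q6   q6  q7 
 * q7   q7  q2 
(> = start, * = accepting)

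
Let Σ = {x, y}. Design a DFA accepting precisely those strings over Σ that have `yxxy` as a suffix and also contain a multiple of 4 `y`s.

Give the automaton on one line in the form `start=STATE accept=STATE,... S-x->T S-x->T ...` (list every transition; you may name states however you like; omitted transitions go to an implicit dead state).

Run two small machines in parallel and take their product. The first has 5 states tracking how much of the suffix `yxxy` has currently been matched; the second has 4 states tracking the count of `y`s modulo 4. A product state is a pair (one from each), accepting exactly when both do. Equivalent product states are then merged.
An 8-state machine:
        x   y  
>  S0   S0  S1 
   S1   S1  S2 
   S2   S2  S3 
   S3   S4  S0 
   S4   S5  S0 
   S5   S6  S7 
   S6   S6  S0 
 * S7   S0  S1 
(> = start, * = accepting)

start=S0 accept=S7 S0-x->S0 S0-y->S1 S1-x->S1 S1-y->S2 S2-x->S2 S2-y->S3 S3-x->S4 S3-y->S0 S4-x->S5 S4-y->S0 S5-x->S6 S5-y->S7 S6-x->S6 S6-y->S0 S7-x->S0 S7-y->S1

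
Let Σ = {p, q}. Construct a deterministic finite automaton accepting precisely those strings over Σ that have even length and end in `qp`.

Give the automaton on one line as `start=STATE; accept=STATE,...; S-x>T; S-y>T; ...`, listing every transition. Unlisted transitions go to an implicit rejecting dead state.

Run two small machines in parallel and take their product. The first has 2 states tracking the input length modulo 2; the second has 3 states tracking how much of the suffix `qp` has currently been matched. A product state is a pair (one from each), accepting exactly when both do. Equivalent product states are then merged.
With 4 states:
        p   q  
>  s0   s1  s2 
   s1   s0  s0 
   s2   s3  s0 
 * s3   s1  s2 
(> = start, * = accepting)

start=s0; accept=s3; s0-p>s1; s0-q>s2; s1-p>s0; s1-q>s0; s2-p>s3; s2-q>s0; s3-p>s1; s3-q>s2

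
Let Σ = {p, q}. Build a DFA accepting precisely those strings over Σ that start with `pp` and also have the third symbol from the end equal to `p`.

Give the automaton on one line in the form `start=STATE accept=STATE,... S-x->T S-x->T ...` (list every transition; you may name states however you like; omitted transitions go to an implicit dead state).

Run two small machines in parallel and take their product. The first has 4 states tracking whether the input so far still matches the prefix `pp`; the second has 15 states tracking the last 3 symbols read. A product state is a pair (one from each), accepting exactly when both do.
With 23 states:
          p    q  
>  s0     s1   s2 
   s1     s3   s4 
   s2     s5   s6 
   s3     s7   s8 
   s4     s9  s10 
   s5    s11  s12 
   s6    s13  s14 
 * s7     s7   s8 
 * s8    s15  s16 
   s9    s11  s12 
   s10   s13  s14 
   s11   s17  s18 
   s12    s9  s10 
   s13   s11  s12 
   s14   s13  s14 
 * s15   s19  s20 
 * s16   s21  s22 
   s17   s17  s18 
   s18    s9  s10 
   s19    s7   s8 
   s20   s15  s16 
   s21   s19  s20 
   s22   s21  s22 
(> = start, * = accepting)

start=s0 accept=s7,s8,s15,s16 s0-p->s1 s0-q->s2 s1-p->s3 s1-q->s4 s2-p->s5 s2-q->s6 s3-p->s7 s3-q->s8 s4-p->s9 s4-q->s10 s5-p->s11 s5-q->s12 s6-p->s13 s6-q->s14 s7-p->s7 s7-q->s8 s8-p->s15 s8-q->s16 s9-p->s11 s9-q->s12 s10-p->s13 s10-q->s14 s11-p->s17 s11-q->s18 s12-p->s9 s12-q->s10 s13-p->s11 s13-q->s12 s14-p->s13 s14-q->s14 s15-p->s19 s15-q->s20 s16-p->s21 s16-q->s22 s17-p->s17 s17-q->s18 s18-p->s9 s18-q->s10 s19-p->s7 s19-q->s8 s20-p->s15 s20-q->s16 s21-p->s19 s21-q->s20 s22-p->s21 s22-q->s22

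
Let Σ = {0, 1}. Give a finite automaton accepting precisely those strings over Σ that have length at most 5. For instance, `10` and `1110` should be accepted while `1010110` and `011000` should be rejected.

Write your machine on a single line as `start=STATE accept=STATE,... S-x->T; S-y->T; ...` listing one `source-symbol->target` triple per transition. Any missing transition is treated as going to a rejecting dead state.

We only need to distinguish lengths 0, 1, …, 5, and '>5'. Chain q0 → q1 → q2 → q3 → q4 → q5 → q6 on every symbol, with q6 looping. Accepting states: {q0, q1, q2, q3, q4, q5}.
7 states suffice.
        0   1  
>* q0   q1  q1 
 * q1   q2  q2 
 * q2   q3  q3 
 * q3   q4  q4 
 * q4   q5  q5 
 * q5   q6  q6 
   q6   q6  q6 
(> = start, * = accepting)

start=q0; accept=q0,q1,q2,q3,q4,q5; q0-0->q1; q0-1->q1; q1-0->q2; q1-1->q2; q2-0->q3; q2-1->q3; q3-0->q4; q3-1->q4; q4-0->q5; q4-1->q5; q5-0->q6; q5-1->q6; q6-0->q6; q6-1->q6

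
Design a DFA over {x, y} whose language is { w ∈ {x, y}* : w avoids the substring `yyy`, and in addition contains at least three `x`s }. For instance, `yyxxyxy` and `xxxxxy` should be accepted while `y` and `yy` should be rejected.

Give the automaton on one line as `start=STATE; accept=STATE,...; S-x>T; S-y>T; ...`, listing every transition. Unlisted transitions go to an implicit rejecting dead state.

start=S0; accept=S6,S10,S11,S14,S15,S17; S0-x>S1; S0-y>S2; S1-x>S3; S1-y>S4; S2-x>S1; S2-y>S5; S3-x>S6; S3-y>S7; S4-x>S3; S4-y>S8; S5-x>S1; S5-y>S9; S6-x>S10; S6-y>S11; S7-x>S6; S7-y>S12; S8-x>S3; S8-y>S13; S9-x>S13; S9-y>S9; S10-x>S10; S10-y>S14; S11-x>S10; S11-y>S15; S12-x>S6; S12-y>S16; S13-x>S16; S13-y>S13; S14-x>S10; S14-y>S17; S15-x>S10; S15-y>S18; S16-x>S18; S16-y>S16; S17-x>S10; S17-y>S19; S18-x>S19; S18-y>S18; S19-x>S19; S19-y>S19

Build one automaton per condition and run them in lockstep. One (4 states) tracks partial matches of the forbidden pattern `yyy`; the other (5 states) tracks the count of `x`s, saturating at 4. Each combined state is a pair, one component from each; accept when both components accept.
With 20 states:
          x    y  
>  S0     S1   S2 
   S1     S3   S4 
   S2     S1   S5 
   S3     S6   S7 
   S4     S3   S8 
   S5     S1   S9 
 * S6    S10  S11 
   S7     S6  S12 
   S8     S3  S13 
   S9    S13   S9 
 * S10   S10  S14 
 * S11   S10  S15 
   S12    S6  S16 
   S13   S16  S13 
 * S14   S10  S17 
 * S15   S10  S18 
   S16   S18  S16 
 * S17   S10  S19 
   S18   S19  S18 
   S19   S19  S19 
(> = start, * = accepting)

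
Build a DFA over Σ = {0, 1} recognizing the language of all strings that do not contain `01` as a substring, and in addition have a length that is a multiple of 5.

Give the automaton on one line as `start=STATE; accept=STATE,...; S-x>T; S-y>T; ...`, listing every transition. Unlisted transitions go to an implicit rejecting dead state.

Build one automaton per condition and run them in lockstep. One (3 states) tracks partial matches of the forbidden pattern `01`; the other (5 states) tracks the input length modulo 5. Each combined state is a pair, one component from each; accept when both components accept. Minimizing collapses redundant product states.
          0    1  
>* s0     s1   s2 
   s1     s3   s4 
   s2     s3   s5 
   s3     s6   s4 
   s4     s4   s4 
   s5     s6   s7 
   s6     s8   s4 
   s7     s8   s9 
   s8    s10   s4 
   s9    s10   s0 
 * s10    s1   s4 
(> = start, * = accepting)

start=s0; accept=s0,s10; s0-0>s1; s0-1>s2; s1-0>s3; s1-1>s4; s2-0>s3; s2-1>s5; s3-0>s6; s3-1>s4; s4-0>s4; s4-1>s4; s5-0>s6; s5-1>s7; s6-0>s8; s6-1>s4; s7-0>s8; s7-1>s9; s8-0>s10; s8-1>s4; s9-0>s10; s9-1>s0; s10-0>s1; s10-1>s4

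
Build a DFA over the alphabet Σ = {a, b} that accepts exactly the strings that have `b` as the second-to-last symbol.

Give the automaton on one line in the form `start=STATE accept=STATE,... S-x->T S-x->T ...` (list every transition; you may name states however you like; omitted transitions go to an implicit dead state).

start=q0 accept=q5,q6 q0-a->q1 q0-b->q2 q1-a->q3 q1-b->q4 q2-a->q5 q2-b->q6 q3-a->q3 q3-b->q4 q4-a->q5 q4-b->q6 q5-a->q3 q5-b->q4 q6-a->q5 q6-b->q6

Because acceptance depends on a position counted from the end, the machine has to buffer the most recent 2 symbols. Make each state the string of the last up-to-2 symbols read; on input `x` shift the window left and append `x`. Accept when the buffered window has length 2 and begins with `b`.
With 7 states:
        a   b  
>  q0   q1  q2 
   q1   q3  q4 
   q2   q5  q6 
   q3   q3  q4 
   q4   q5  q6 
 * q5   q3  q4 
 * q6   q5  q6 
(> = start, * = accepting)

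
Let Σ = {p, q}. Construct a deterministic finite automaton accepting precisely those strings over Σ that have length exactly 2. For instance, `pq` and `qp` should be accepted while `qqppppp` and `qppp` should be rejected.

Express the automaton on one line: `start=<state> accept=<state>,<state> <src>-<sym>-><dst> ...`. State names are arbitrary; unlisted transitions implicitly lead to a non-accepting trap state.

We only need to distinguish lengths 0, 1, …, 2, and '>2'. Chain S0 → S1 → S2 → S3 on every symbol, with S3 looping. Accepting states: {S2}.
        p   q  
>  S0   S1  S1 
   S1   S2  S2 
 * S2   S3  S3 
   S3   S3  S3 
(> = start, * = accepting)

start=S0 accept=S2 S0-p->S1 S0-q->S1 S1-p->S2 S1-q->S2 S2-p->S3 S2-q->S3 S3-p->S3 S3-q->S3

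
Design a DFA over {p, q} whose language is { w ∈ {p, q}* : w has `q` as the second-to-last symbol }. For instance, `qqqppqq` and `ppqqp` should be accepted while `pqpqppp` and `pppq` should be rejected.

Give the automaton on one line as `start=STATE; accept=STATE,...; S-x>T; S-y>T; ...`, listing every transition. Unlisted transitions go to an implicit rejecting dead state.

start=A; accept=F,G; A-p>B; A-q>C; B-p>D; B-q>E; C-p>F; C-q>G; D-p>D; D-q>E; E-p>F; E-q>G; F-p>D; F-q>E; G-p>F; G-q>G

A DFA must remember the last 2 symbols (since which symbol is second-to-last isn't known until the input ends). Use one state per possible window of the last ≤2 symbols; accept from those whose window starts with `q`.
7 states suffice.
       p  q 
>  A   B  C 
   B   D  E 
   C   F  G 
   D   D  E 
   E   F  G 
 * F   D  E 
 * G   F  G 
(> = start, * = accepting)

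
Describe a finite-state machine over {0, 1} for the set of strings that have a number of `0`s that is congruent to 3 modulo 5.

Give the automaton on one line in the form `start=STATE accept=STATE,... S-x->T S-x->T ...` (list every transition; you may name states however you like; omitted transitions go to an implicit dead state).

The only thing that matters is how many `0`s have appeared, reduced mod 5. Use one state per residue: s0 for 0, …, s4 for 4. Reading `0` moves to the next residue; anything else stays put. s3 is accepting.
5 states suffice.
        0   1  
>  s0   s1  s0 
   s1   s2  s1 
   s2   s3  s2 
 * s3   s4  s3 
   s4   s0  s4 
(> = start, * = accepting)

start=s0 accept=s3 s0-0->s1 s0-1->s0 s1-0->s2 s1-1->s1 s2-0->s3 s2-1->s2 s3-0->s4 s3-1->s3 s4-0->s0 s4-1->s4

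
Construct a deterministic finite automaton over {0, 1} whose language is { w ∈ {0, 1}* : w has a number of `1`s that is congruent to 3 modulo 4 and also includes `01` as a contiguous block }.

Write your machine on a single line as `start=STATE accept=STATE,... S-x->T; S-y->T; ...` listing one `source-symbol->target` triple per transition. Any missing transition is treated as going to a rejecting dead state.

Run two small machines in parallel and take their product. One (4 states) tracks the count of `1`s modulo 4; the other (3 states) tracks whether and how much of `01` has been seen. Each combined state is a pair, one component from each; accept when both components accept. After merging equivalent states the machine shrinks.
        0   1  
>  S0   S1  S2 
   S1   S1  S3 
   S2   S3  S4 
   S3   S3  S5 
   S4   S5  S6 
   S5   S5  S7 
   S6   S8  S0 
 * S7   S7  S1 
   S8   S8  S1 
(> = start, * = accepting)

start=S0; accept=S7; S0-0->S1; S0-1->S2; S1-0->S1; S1-1->S3; S2-0->S3; S2-1->S4; S3-0->S3; S3-1->S5; S4-0->S5; S4-1->S6; S5-0->S5; S5-1->S7; S6-0->S8; S6-1->S0; S7-0->S7; S7-1->S1; S8-0->S8; S8-1->S1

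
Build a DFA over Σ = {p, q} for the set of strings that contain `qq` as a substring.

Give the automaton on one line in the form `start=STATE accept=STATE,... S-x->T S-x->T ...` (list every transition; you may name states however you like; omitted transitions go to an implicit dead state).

start=A accept=C A-p->A A-q->B B-p->A B-q->C C-p->C C-q->C

States A..B record the length of the longest prefix of `qq` that matches the current input suffix. Reaching C means `qq` has been seen, and we stay there forever. Accept from C.
With 3 states:
       p  q 
>  A   A  B 
   B   A  C 
 * C   C  C 
(> = start, * = accepting)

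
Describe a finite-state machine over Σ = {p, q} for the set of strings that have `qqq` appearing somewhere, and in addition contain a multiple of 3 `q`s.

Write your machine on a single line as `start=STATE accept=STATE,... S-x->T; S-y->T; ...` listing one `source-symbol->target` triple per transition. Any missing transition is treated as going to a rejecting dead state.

start=s0; accept=s6; s0-p->s0; s0-q->s1; s1-p->s2; s1-q->s3; s2-p->s2; s2-q->s4; s3-p->s5; s3-q->s6; s4-p->s5; s4-q->s7; s5-p->s5; s5-q->s8; s6-p->s6; s6-q->s9; s7-p->s0; s7-q->s9; s8-p->s0; s8-q->s10; s9-p->s9; s9-q->s11; s10-p->s2; s10-q->s11; s11-p->s11; s11-q->s6

Handle the two conditions separately and then intersect. The first has 4 states tracking whether and how much of `qqq` has been seen; the second has 3 states tracking the count of `q`s modulo 3. A product state is a pair (one from each), accepting exactly when both do.
A 12-state machine:
          p    q  
>  s0     s0   s1 
   s1     s2   s3 
   s2     s2   s4 
   s3     s5   s6 
   s4     s5   s7 
   s5     s5   s8 
 * s6     s6   s9 
   s7     s0   s9 
   s8     s0  s10 
   s9     s9  s11 
   s10    s2  s11 
   s11   s11   s6 
(> = start, * = accepting)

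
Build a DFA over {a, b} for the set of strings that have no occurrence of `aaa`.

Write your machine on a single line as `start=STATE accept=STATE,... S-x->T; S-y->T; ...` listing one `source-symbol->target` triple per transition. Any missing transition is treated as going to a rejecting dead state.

This is the complement of 'contains `aaa`'. Use the same substring-matching states — s0 through s3 holding how much of `aaa` has just been matched — but flip the accepting set: everything except the trap s3 accepts.
4 states suffice.
        a   b  
>* s0   s1  s0 
 * s1   s2  s0 
 * s2   s3  s0 
   s3   s3  s3 
(> = start, * = accepting)

start=s0; accept=s0,s1,s2; s0-a->s1; s0-b->s0; s1-a->s2; s1-b->s0; s2-a->s3; s2-b->s0; s3-a->s3; s3-b->s3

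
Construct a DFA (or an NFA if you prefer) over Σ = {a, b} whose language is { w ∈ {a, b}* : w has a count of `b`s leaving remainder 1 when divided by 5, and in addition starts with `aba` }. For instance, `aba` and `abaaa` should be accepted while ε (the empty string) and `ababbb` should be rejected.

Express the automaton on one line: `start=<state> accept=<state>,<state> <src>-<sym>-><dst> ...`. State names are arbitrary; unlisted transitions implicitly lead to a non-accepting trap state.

start=S0 accept=S4 S0-a->S1 S0-b->S2 S1-a->S2 S1-b->S3 S2-a->S2 S2-b->S2 S3-a->S4 S3-b->S2 S4-a->S4 S4-b->S5 S5-a->S5 S5-b->S6 S6-a->S6 S6-b->S7 S7-a->S7 S7-b->S8 S8-a->S8 S8-b->S4

Build one automaton per condition and run them in lockstep. One (5 states) tracks the count of `b`s modulo 5; the other (5 states) tracks whether the input so far still matches the prefix `aba`. Each combined state is a pair, one component from each; accept when both components accept. Equivalent product states are then merged.
        a   b  
>  S0   S1  S2 
   S1   S2  S3 
   S2   S2  S2 
   S3   S4  S2 
 * S4   S4  S5 
   S5   S5  S6 
   S6   S6  S7 
   S7   S7  S8 
   S8   S8  S4 
(> = start, * = accepting)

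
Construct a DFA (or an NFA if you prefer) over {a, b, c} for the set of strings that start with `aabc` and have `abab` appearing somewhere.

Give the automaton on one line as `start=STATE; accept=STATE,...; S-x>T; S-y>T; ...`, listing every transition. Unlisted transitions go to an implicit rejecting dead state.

start=q0; accept=q9; q0-a>q1; q0-b>q2; q0-c>q2; q1-a>q3; q1-b>q2; q1-c>q2; q2-a>q2; q2-b>q2; q2-c>q2; q3-a>q2; q3-b>q4; q3-c>q2; q4-a>q2; q4-b>q2; q4-c>q5; q5-a>q6; q5-b>q5; q5-c>q5; q6-a>q6; q6-b>q7; q6-c>q5; q7-a>q8; q7-b>q5; q7-c>q5; q8-a>q6; q8-b>q9; q8-c>q5; q9-a>q9; q9-b>q9; q9-c>q9

Build one automaton per condition and run them in lockstep. One (6 states) tracks whether the input so far still matches the prefix `aabc`; the other (5 states) tracks whether and how much of `abab` has been seen. Each combined state is a pair, one component from each; accept when both components accept. After merging equivalent states the machine shrinks.
With 10 states:
        a   b   c  
>  q0   q1  q2  q2 
   q1   q3  q2  q2 
   q2   q2  q2  q2 
   q3   q2  q4  q2 
   q4   q2  q2  q5 
   q5   q6  q5  q5 
   q6   q6  q7  q5 
   q7   q8  q5  q5 
   q8   q6  q9  q5 
 * q9   q9  q9  q9 
(> = start, * = accepting)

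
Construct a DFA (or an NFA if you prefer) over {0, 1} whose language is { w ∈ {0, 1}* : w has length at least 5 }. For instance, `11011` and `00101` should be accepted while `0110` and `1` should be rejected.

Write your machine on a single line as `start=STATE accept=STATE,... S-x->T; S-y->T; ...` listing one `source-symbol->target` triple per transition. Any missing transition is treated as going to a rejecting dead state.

start=q0; accept=q5,q6; q0-0->q1; q0-1->q1; q1-0->q2; q1-1->q2; q2-0->q3; q2-1->q3; q3-0->q4; q3-1->q4; q4-0->q5; q4-1->q5; q5-0->q6; q5-1->q6; q6-0->q6; q6-1->q6

We only need to distinguish lengths 0, 1, …, 5, and '>5'. Chain q0 → q1 → q2 → q3 → q4 → q5 → q6 on every symbol, with q6 looping. Accepting states: {q5, q6}.
With 7 states:
        0   1  
>  q0   q1  q1 
   q1   q2  q2 
   q2   q3  q3 
   q3   q4  q4 
   q4   q5  q5 
 * q5   q6  q6 
 * q6   q6  q6 
(> = start, * = accepting)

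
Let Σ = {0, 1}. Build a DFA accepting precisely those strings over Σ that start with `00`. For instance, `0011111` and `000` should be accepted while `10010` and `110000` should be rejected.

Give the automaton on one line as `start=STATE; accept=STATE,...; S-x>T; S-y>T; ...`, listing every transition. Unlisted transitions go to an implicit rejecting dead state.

Walk along `00` while the input agrees: from q0 take `0` to q1, and so on. Any deviation drops to the rejecting sink q3. Once q2 is reached the prefix is confirmed and every continuation is accepted.
With 4 states:
        0   1  
>  q0   q1  q3 
   q1   q2  q3 
 * q2   q2  q2 
   q3   q3  q3 
(> = start, * = accepting)

start=q0; accept=q2; q0-0>q1; q0-1>q3; q1-0>q2; q1-1>q3; q2-0>q2; q2-1>q2; q3-0>q3; q3-1>q3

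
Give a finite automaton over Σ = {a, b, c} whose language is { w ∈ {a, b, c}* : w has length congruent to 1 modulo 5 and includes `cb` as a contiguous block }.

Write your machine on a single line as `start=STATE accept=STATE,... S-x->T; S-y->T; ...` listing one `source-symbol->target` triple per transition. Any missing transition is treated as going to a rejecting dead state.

Run two small machines in parallel and take their product. The first has 5 states tracking the input length modulo 5; the second has 3 states tracking whether and how much of `cb` has been seen. A product state is a pair (one from each), accepting exactly when both do.
15 states suffice.
          a    b    c  
>  q0     q1   q1   q2 
   q1     q3   q3   q4 
   q2     q3   q5   q4 
   q3     q6   q6   q7 
   q4     q6   q8   q7 
   q5     q8   q8   q8 
   q6     q9   q9  q10 
   q7     q9  q11  q10 
   q8    q11  q11  q11 
   q9     q0   q0  q12 
   q10    q0  q13  q12 
   q11   q13  q13  q13 
   q12    q1  q14   q2 
   q13   q14  q14  q14 
 * q14    q5   q5   q5 
(> = start, * = accepting)

start=q0; accept=q14; q0-a->q1; q0-b->q1; q0-c->q2; q1-a->q3; q1-b->q3; q1-c->q4; q2-a->q3; q2-b->q5; q2-c->q4; q3-a->q6; q3-b->q6; q3-c->q7; q4-a->q6; q4-b->q8; q4-c->q7; q5-a->q8; q5-b->q8; q5-c->q8; q6-a->q9; q6-b->q9; q6-c->q10; q7-a->q9; q7-b->q11; q7-c->q10; q8-a->q11; q8-b->q11; q8-c->q11; q9-a->q0; q9-b->q0; q9-c->q12; q10-a->q0; q10-b->q13; q10-c->q12; q11-a->q13; q11-b->q13; q11-c->q13; q12-a->q1; q12-b->q14; q12-c->q2; q13-a->q14; q13-b->q14; q13-c->q14; q14-a->q5; q14-b->q5; q14-c->q5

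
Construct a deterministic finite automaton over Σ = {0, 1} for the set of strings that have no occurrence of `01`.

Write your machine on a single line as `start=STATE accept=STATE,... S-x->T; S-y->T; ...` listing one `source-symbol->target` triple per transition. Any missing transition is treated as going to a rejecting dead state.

start=q0; accept=q0,q1; q0-0->q1; q0-1->q0; q1-0->q1; q1-1->q2; q2-0->q2; q2-1->q2

Track partial matches of the forbidden pattern `01`. State q2 is a dead state reached once `01` has occurred; every other state accepts. q0 means no part of `01` is currently matched.
3 states suffice.
        0   1  
>* q0   q1  q0 
 * q1   q1  q2 
   q2   q2  q2 
(> = start, * = accepting)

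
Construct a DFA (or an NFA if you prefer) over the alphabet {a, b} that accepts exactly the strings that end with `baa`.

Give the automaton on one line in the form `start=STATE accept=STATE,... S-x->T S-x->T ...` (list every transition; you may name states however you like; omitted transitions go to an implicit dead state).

start=s0 accept=s3 s0-a->s0 s0-b->s1 s1-a->s2 s1-b->s1 s2-a->s3 s2-b->s1 s3-a->s0 s3-b->s1

Let each state record the length of the longest suffix of the input read so far that is also a prefix of `baa`. s1 means the last symbol is `b`; s2 means the last 2 symbols are `ba`; s3 means the last 3 symbols are `baa`. Accept only at s3, where the string currently ends in `baa`.
4 states suffice.
        a   b  
>  s0   s0  s1 
   s1   s2  s1 
   s2   s3  s1 
 * s3   s0  s1 
(> = start, * = accepting)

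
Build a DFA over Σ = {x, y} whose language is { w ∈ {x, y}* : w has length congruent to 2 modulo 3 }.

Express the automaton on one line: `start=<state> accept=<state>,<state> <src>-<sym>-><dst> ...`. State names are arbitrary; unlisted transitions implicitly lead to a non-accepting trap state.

start=q0 accept=q2 q0-x->q1 q0-y->q1 q1-x->q2 q1-y->q2 q2-x->q0 q2-y->q0

Count input length modulo 3: every symbol advances one step around the cycle q0 → q1 → q2 → q0. Accept at q2.
        x   y  
>  q0   q1  q1 
   q1   q2  q2 
 * q2   q0  q0 
(> = start, * = accepting)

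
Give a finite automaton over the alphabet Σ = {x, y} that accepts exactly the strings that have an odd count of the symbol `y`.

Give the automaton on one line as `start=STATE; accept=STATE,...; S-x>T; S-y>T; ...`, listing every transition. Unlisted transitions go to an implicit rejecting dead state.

Keep the running count of `y`s modulo 2: each `y` advances along the cycle s0 → s1 → s0 while other symbols loop. Accept at s1.
A 2-state machine:
        x   y  
>  s0   s0  s1 
 * s1   s1  s0 
(> = start, * = accepting)

start=s0; accept=s1; s0-x>s0; s0-y>s1; s1-x>s1; s1-y>s0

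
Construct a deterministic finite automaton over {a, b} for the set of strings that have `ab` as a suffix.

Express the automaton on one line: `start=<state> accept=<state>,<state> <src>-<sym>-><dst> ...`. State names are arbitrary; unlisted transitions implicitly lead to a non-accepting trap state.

start=s0 accept=s2 s0-a->s1 s0-b->s0 s1-a->s1 s1-b->s2 s2-a->s1 s2-b->s0

Let each state record the length of the longest suffix of the input read so far that is also a prefix of `ab`. s1 means the last symbol is `a`; s2 means the last 2 symbols are `ab`. Accept only at s2, where the string currently ends in `ab`.
3 states suffice.
        a   b  
>  s0   s1  s0 
   s1   s1  s2 
 * s2   s1  s0 
(> = start, * = accepting)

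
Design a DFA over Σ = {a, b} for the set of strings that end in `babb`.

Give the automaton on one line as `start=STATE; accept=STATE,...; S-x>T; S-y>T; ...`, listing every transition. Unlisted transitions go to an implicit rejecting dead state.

start=q0; accept=q4; q0-a>q0; q0-b>q1; q1-a>q2; q1-b>q1; q2-a>q0; q2-b>q3; q3-a>q2; q3-b>q4; q4-a>q2; q4-b>q1

Let each state record the length of the longest suffix of the input read so far that is also a prefix of `babb`. q1 means the last symbol is `b`; q2 means the last 2 symbols are `ba`; q3 means the last 3 symbols are `bab`; q4 means the last 4 symbols are `babb`. Accept only at q4, where the string currently ends in `babb`.
With 5 states:
        a   b  
>  q0   q0  q1 
   q1   q2  q1 
   q2   q0  q3 
   q3   q2  q4 
 * q4   q2  q1 
(> = start, * = accepting)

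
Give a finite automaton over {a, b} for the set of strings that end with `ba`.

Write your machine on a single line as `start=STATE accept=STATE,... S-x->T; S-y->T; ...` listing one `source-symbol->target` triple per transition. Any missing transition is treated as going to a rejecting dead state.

start=s0; accept=s2; s0-a->s0; s0-b->s1; s1-a->s2; s1-b->s1; s2-a->s0; s2-b->s1

Remember how much of `ba` the current input suffix matches. State s0 means no match yet; s1 means the last symbol is `b`; s2 means the last 2 symbols are `ba`. Only s2 accepts. On a mismatch, fall back to the longest proper suffix that is still a prefix of `ba`.
With 3 states:
        a   b  
>  s0   s0  s1 
   s1   s2  s1 
 * s2   s0  s1 
(> = start, * = accepting)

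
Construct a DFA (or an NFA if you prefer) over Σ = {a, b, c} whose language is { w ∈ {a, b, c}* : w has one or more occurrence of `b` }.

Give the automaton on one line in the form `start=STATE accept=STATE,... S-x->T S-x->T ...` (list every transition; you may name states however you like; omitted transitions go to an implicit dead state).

Only the number of `b`s matters, and only up to 2. Make a chain q0 → q1 → q2 advanced by each `b` (with q2 absorbing); every other symbol self-loops. The accepting set is {q1, q2}.
With 3 states:
        a   b   c  
>  q0   q0  q1  q0 
 * q1   q1  q2  q1 
 * q2   q2  q2  q2 
(> = start, * = accepting)

start=q0 accept=q1,q2 q0-a->q0 q0-b->q1 q0-c->q0 q1-a->q1 q1-b->q2 q1-c->q1 q2-a->q2 q2-b->q2 q2-c->q2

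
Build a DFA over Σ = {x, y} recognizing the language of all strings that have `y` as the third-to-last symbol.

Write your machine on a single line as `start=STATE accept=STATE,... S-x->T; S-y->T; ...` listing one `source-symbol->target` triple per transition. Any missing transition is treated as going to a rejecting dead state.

Because acceptance depends on a position counted from the end, the machine has to buffer the most recent 3 symbols. Make each state the string of the last up-to-3 symbols read; on input `x` shift the window left and append `x`. Accept when the buffered window has length 3 and begins with `y`.
          x    y  
>  q0     q1   q2 
   q1     q3   q4 
   q2     q5   q6 
   q3     q7   q8 
   q4     q9  q10 
   q5    q11  q12 
   q6    q13  q14 
   q7     q7   q8 
   q8     q9  q10 
   q9    q11  q12 
   q10   q13  q14 
 * q11    q7   q8 
 * q12    q9  q10 
 * q13   q11  q12 
 * q14   q13  q14 
(> = start, * = accepting)

start=q0; accept=q11,q12,q13,q14; q0-x->q1; q0-y->q2; q1-x->q3; q1-y->q4; q2-x->q5; q2-y->q6; q3-x->q7; q3-y->q8; q4-x->q9; q4-y->q10; q5-x->q11; q5-y->q12; q6-x->q13; q6-y->q14; q7-x->q7; q7-y->q8; q8-x->q9; q8-y->q10; q9-x->q11; q9-y->q12; q10-x->q13; q10-y->q14; q11-x->q7; q11-y->q8; q12-x->q9; q12-y->q10; q13-x->q11; q13-y->q12; q14-x->q13; q14-y->q14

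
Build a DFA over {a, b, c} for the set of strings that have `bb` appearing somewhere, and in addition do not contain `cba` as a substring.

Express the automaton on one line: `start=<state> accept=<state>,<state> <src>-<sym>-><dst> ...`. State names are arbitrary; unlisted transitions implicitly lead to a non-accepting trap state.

Handle the two conditions separately and then intersect. The first has 3 states tracking whether and how much of `bb` has been seen; the second has 4 states tracking partial matches of the forbidden pattern `cba`. A product state is a pair (one from each), accepting exactly when both do. Equivalent product states are then merged.
An 8-state machine:
        a   b   c  
>  q0   q0  q1  q2 
   q1   q0  q3  q2 
   q2   q0  q4  q2 
 * q3   q3  q3  q5 
   q4   q6  q3  q2 
 * q5   q3  q7  q5 
   q6   q6  q6  q6 
 * q7   q6  q3  q5 
(> = start, * = accepting)

start=q0 accept=q3,q5,q7 q0-a->q0 q0-b->q1 q0-c->q2 q1-a->q0 q1-b->q3 q1-c->q2 q2-a->q0 q2-b->q4 q2-c->q2 q3-a->q3 q3-b->q3 q3-c->q5 q4-a->q6 q4-b->q3 q4-c->q2 q5-a->q3 q5-b->q7 q5-c->q5 q6-a->q6 q6-b->q6 q6-c->q6 q7-a->q6 q7-b->q3 q7-c->q5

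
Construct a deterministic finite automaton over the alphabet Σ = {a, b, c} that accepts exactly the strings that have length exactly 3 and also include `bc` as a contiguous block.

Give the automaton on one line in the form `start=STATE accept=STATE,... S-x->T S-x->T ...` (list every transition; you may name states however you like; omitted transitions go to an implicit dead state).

Build one automaton per condition and run them in lockstep. The first has 5 states tracking the input length, saturating at 4; the second has 3 states tracking whether and how much of `bc` has been seen. A product state is a pair (one from each), accepting exactly when both do.
          a    b    c  
>  S0     S1   S2   S1 
   S1     S3   S4   S3 
   S2     S3   S4   S5 
   S3     S6   S7   S6 
   S4     S6   S7   S8 
   S5     S8   S8   S8 
   S6     S9  S10   S9 
   S7     S9  S10  S11 
 * S8    S11  S11  S11 
   S9     S9  S10   S9 
   S10    S9  S10  S11 
   S11   S11  S11  S11 
(> = start, * = accepting)

start=S0 accept=S8 S0-a->S1 S0-b->S2 S0-c->S1 S1-a->S3 S1-b->S4 S1-c->S3 S2-a->S3 S2-b->S4 S2-c->S5 S3-a->S6 S3-b->S7 S3-c->S6 S4-a->S6 S4-b->S7 S4-c->S8 S5-a->S8 S5-b->S8 S5-c->S8 S6-a->S9 S6-b->S10 S6-c->S9 S7-a->S9 S7-b->S10 S7-c->S11 S8-a->S11 S8-b->S11 S8-c->S11 S9-a->S9 S9-b->S10 S9-c->S9 S10-a->S9 S10-b->S10 S10-c->S11 S11-a->S11 S11-b->S11 S11-c->S11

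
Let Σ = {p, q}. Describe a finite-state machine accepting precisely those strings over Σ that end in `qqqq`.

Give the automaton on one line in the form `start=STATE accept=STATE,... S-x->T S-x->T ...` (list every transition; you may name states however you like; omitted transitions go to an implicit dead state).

Remember how much of `qqqq` the current input suffix matches. State S0 means no match yet; S1 means the last symbol is `q`; S2 means the last 2 symbols are `qq`; S3 means the last 3 symbols are `qqq`; S4 means the last 4 symbols are `qqqq`. Only S4 accepts. On a mismatch, fall back to the longest proper suffix that is still a prefix of `qqqq`.
A 5-state machine:
        p   q  
>  S0   S0  S1 
   S1   S0  S2 
   S2   S0  S3 
   S3   S0  S4 
 * S4   S0  S4 
(> = start, * = accepting)

start=S0 accept=S4 S0-p->S0 S0-q->S1 S1-p->S0 S1-q->S2 S2-p->S0 S2-q->S3 S3-p->S0 S3-q->S4 S4-p->S0 S4-q->S4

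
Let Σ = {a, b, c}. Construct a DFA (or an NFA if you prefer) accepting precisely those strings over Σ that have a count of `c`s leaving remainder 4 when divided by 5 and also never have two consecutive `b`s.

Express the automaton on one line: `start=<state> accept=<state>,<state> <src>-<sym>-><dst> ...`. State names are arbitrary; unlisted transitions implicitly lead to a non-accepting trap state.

Build one automaton per condition and run them in lockstep. One (5 states) tracks the count of `c`s modulo 5; the other (3 states) tracks partial matches of the forbidden pattern `bb`. Each combined state is a pair, one component from each; accept when both components accept. Minimizing collapses redundant product states.
          a    b    c  
>  q0     q0   q1   q2 
   q1     q0   q3   q2 
   q2     q2   q4   q5 
   q3     q3   q3   q3 
   q4     q2   q3   q5 
   q5     q5   q6   q7 
   q6     q5   q3   q7 
   q7     q7   q8   q9 
   q8     q7   q3   q9 
 * q9     q9  q10   q0 
 * q10    q9   q3   q0 
(> = start, * = accepting)

start=q0 accept=q9,q10 q0-a->q0 q0-b->q1 q0-c->q2 q1-a->q0 q1-b->q3 q1-c->q2 q2-a->q2 q2-b->q4 q2-c->q5 q3-a->q3 q3-b->q3 q3-c->q3 q4-a->q2 q4-b->q3 q4-c->q5 q5-a->q5 q5-b->q6 q5-c->q7 q6-a->q5 q6-b->q3 q6-c->q7 q7-a->q7 q7-b->q8 q7-c->q9 q8-a->q7 q8-b->q3 q8-c->q9 q9-a->q9 q9-b->q10 q9-c->q0 q10-a->q9 q10-b->q3 q10-c->q0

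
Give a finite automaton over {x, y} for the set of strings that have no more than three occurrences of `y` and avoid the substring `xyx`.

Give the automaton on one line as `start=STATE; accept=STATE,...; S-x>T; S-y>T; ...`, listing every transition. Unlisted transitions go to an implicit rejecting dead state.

Handle the two conditions separately and then intersect. One (5 states) tracks the count of `y`s, saturating at 4; the other (4 states) tracks partial matches of the forbidden pattern `xyx`. Each combined state is a pair, one component from each; accept when both components accept.
18 states suffice.
          x    y  
>* q0     q1   q2 
 * q1     q1   q3 
 * q2     q4   q5 
 * q3     q6   q5 
 * q4     q4   q7 
 * q5     q8   q9 
   q6     q6  q10 
 * q7    q10   q9 
 * q8     q8  q11 
 * q9    q12  q13 
   q10   q10  q14 
 * q11   q14  q13 
 * q12   q12  q15 
   q13   q16  q13 
   q14   q14  q17 
   q15   q17  q13 
   q16   q16  q15 
   q17   q17  q17 
(> = start, * = accepting)

start=q0; accept=q0,q1,q2,q3,q4,q5,q7,q8,q9,q11,q12; q0-x>q1; q0-y>q2; q1-x>q1; q1-y>q3; q2-x>q4; q2-y>q5; q3-x>q6; q3-y>q5; q4-x>q4; q4-y>q7; q5-x>q8; q5-y>q9; q6-x>q6; q6-y>q10; q7-x>q10; q7-y>q9; q8-x>q8; q8-y>q11; q9-x>q12; q9-y>q13; q10-x>q10; q10-y>q14; q11-x>q14; q11-y>q13; q12-x>q12; q12-y>q15; q13-x>q16; q13-y>q13; q14-x>q14; q14-y>q17; q15-x>q17; q15-y>q13; q16-x>q16; q16-y>q15; q17-x>q17; q17-y>q17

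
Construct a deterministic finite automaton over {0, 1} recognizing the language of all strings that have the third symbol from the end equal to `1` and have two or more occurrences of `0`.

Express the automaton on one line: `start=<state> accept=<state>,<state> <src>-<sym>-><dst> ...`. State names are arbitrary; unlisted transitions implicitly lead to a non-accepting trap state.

start=A accept=J,L,M,N A-0->B A-1->C B-0->D B-1->E C-0->F C-1->C D-0->D D-1->G E-0->H E-1->I F-0->J F-1->E G-0->H G-1->K H-0->J H-1->L I-0->M I-1->I J-0->D J-1->G K-0->M K-1->N L-0->H L-1->K M-0->J M-1->L N-0->M N-1->N

Handle the two conditions separately and then intersect. One (15 states) tracks the last 3 symbols read; the other (4 states) tracks the count of `0`s, saturating at 3. Each combined state is a pair, one component from each; accept when both components accept. Equivalent product states are then merged.
A 14-state machine:
       0  1 
>  A   B  C 
   B   D  E 
   C   F  C 
   D   D  G 
   E   H  I 
   F   J  E 
   G   H  K 
   H   J  L 
   I   M  I 
 * J   D  G 
   K   M  N 
 * L   H  K 
 * M   J  L 
 * N   M  N 
(> = start, * = accepting)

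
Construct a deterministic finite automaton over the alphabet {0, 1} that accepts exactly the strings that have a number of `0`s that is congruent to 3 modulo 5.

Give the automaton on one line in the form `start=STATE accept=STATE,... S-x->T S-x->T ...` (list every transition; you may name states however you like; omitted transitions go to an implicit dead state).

Keep the running count of `0`s modulo 5: each `0` advances along the cycle s0 → s1 → s2 → s3 → s4 → s0 while other symbols loop. Accept at s3.
        0   1  
>  s0   s1  s0 
   s1   s2  s1 
   s2   s3  s2 
 * s3   s4  s3 
   s4   s0  s4 
(> = start, * = accepting)

start=s0 accept=s3 s0-0->s1 s0-1->s0 s1-0->s2 s1-1->s1 s2-0->s3 s2-1->s2 s3-0->s4 s3-1->s3 s4-0->s0 s4-1->s4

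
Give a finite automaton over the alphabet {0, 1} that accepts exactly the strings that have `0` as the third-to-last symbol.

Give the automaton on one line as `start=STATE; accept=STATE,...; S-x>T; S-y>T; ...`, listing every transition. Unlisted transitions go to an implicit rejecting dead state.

start=s0; accept=s7,s8,s9,s10; s0-0>s1; s0-1>s2; s1-0>s3; s1-1>s4; s2-0>s5; s2-1>s6; s3-0>s7; s3-1>s8; s4-0>s9; s4-1>s10; s5-0>s11; s5-1>s12; s6-0>s13; s6-1>s14; s7-0>s7; s7-1>s8; s8-0>s9; s8-1>s10; s9-0>s11; s9-1>s12; s10-0>s13; s10-1>s14; s11-0>s7; s11-1>s8; s12-0>s9; s12-1>s10; s13-0>s11; s13-1>s12; s14-0>s13; s14-1>s14

A DFA must remember the last 3 symbols (since which symbol is third-to-last isn't known until the input ends). Use one state per possible window of the last ≤3 symbols; accept from those whose window starts with `0`.
          0    1  
>  s0     s1   s2 
   s1     s3   s4 
   s2     s5   s6 
   s3     s7   s8 
   s4     s9  s10 
   s5    s11  s12 
   s6    s13  s14 
 * s7     s7   s8 
 * s8     s9  s10 
 * s9    s11  s12 
 * s10   s13  s14 
   s11    s7   s8 
   s12    s9  s10 
   s13   s11  s12 
   s14   s13  s14 
(> = start, * = accepting)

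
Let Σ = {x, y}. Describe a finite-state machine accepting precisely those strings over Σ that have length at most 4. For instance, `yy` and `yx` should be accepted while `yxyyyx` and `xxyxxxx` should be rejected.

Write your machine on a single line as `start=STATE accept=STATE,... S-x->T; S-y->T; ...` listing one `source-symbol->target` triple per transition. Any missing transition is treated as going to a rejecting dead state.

We only need to distinguish lengths 0, 1, …, 4, and '>4'. Chain q0 → q1 → q2 → q3 → q4 → q5 on every symbol, with q5 looping. Accepting states: {q0, q1, q2, q3, q4}.
With 6 states:
        x   y  
>* q0   q1  q1 
 * q1   q2  q2 
 * q2   q3  q3 
 * q3   q4  q4 
 * q4   q5  q5 
   q5   q5  q5 
(> = start, * = accepting)

start=q0; accept=q0,q1,q2,q3,q4; q0-x->q1; q0-y->q1; q1-x->q2; q1-y->q2; q2-x->q3; q2-y->q3; q3-x->q4; q3-y->q4; q4-x->q5; q4-y->q5; q5-x->q5; q5-y->q5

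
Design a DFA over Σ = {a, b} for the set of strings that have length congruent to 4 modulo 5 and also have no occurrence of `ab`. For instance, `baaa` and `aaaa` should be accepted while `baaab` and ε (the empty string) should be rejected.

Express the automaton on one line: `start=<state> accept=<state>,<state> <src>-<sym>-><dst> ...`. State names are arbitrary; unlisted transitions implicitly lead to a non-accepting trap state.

start=S0 accept=S9,S11 S0-a->S1 S0-b->S2 S1-a->S3 S1-b->S4 S2-a->S3 S2-b->S5 S3-a->S6 S3-b->S7 S4-a->S7 S4-b->S7 S5-a->S6 S5-b->S8 S6-a->S9 S6-b->S10 S7-a->S10 S7-b->S10 S8-a->S9 S8-b->S11 S9-a->S12 S9-b->S13 S10-a->S13 S10-b->S13 S11-a->S12 S11-b->S0 S12-a->S1 S12-b->S14 S13-a->S14 S13-b->S14 S14-a->S4 S14-b->S4

Handle the two conditions separately and then intersect. One (5 states) tracks the input length modulo 5; the other (3 states) tracks partial matches of the forbidden pattern `ab`. Each combined state is a pair, one component from each; accept when both components accept.
With 15 states:
          a    b  
>  S0     S1   S2 
   S1     S3   S4 
   S2     S3   S5 
   S3     S6   S7 
   S4     S7   S7 
   S5     S6   S8 
   S6     S9  S10 
   S7    S10  S10 
   S8     S9  S11 
 * S9    S12  S13 
   S10   S13  S13 
 * S11   S12   S0 
   S12    S1  S14 
   S13   S14  S14 
   S14    S4   S4 
(> = start, * = accepting)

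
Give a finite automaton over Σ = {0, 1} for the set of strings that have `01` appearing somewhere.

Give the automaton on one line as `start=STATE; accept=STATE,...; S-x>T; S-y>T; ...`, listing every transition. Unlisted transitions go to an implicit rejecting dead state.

start=q0; accept=q2; q0-0>q1; q0-1>q0; q1-0>q1; q1-1>q2; q2-0>q2; q2-1>q2

Track how much of `01` has been matched so far: state q0 is no progress, q2 is the absorbing accept state reached once `01` has occurred. Intermediate states record partial matches; on a mismatch, fall back to the longest reusable overlap.
A 3-state machine:
        0   1  
>  q0   q1  q0 
   q1   q1  q2 
 * q2   q2  q2 
(> = start, * = accepting)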